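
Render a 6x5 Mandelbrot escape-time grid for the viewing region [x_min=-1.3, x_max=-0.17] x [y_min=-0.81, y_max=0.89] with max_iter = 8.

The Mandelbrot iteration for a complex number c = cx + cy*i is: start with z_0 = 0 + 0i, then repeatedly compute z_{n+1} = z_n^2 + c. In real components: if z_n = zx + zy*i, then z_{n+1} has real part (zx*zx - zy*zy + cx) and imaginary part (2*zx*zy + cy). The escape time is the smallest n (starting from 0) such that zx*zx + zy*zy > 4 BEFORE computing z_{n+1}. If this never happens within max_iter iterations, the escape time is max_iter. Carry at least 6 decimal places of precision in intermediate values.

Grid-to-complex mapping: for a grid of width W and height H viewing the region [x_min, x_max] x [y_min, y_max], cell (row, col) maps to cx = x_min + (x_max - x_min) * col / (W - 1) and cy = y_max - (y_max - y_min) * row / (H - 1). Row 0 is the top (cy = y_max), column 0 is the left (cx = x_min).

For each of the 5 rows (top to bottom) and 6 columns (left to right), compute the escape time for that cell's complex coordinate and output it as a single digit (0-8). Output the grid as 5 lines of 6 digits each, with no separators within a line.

Answer: 333458
456888
888888
777888
334468

Derivation:
(row=0, col=0): c = -1.3000 + 0.8900i → escape time 3
(row=0, col=1): c = -1.0740 + 0.8900i → escape time 3
(row=0, col=2): c = -0.8480 + 0.8900i → escape time 3
(row=0, col=3): c = -0.6220 + 0.8900i → escape time 4
(row=0, col=4): c = -0.3960 + 0.8900i → escape time 5
(row=0, col=5): c = -0.1700 + 0.8900i → escape time 8
(row=1, col=0): c = -1.3000 + 0.4650i → escape time 4
(row=1, col=1): c = -1.0740 + 0.4650i → escape time 5
(row=1, col=2): c = -0.8480 + 0.4650i → escape time 6
(row=1, col=3): c = -0.6220 + 0.4650i → escape time 8
(row=1, col=4): c = -0.3960 + 0.4650i → escape time 8
(row=1, col=5): c = -0.1700 + 0.4650i → escape time 8
(row=2, col=0): c = -1.3000 + 0.0400i → escape time 8
(row=2, col=1): c = -1.0740 + 0.0400i → escape time 8
(row=2, col=2): c = -0.8480 + 0.0400i → escape time 8
(row=2, col=3): c = -0.6220 + 0.0400i → escape time 8
(row=2, col=4): c = -0.3960 + 0.0400i → escape time 8
(row=2, col=5): c = -0.1700 + 0.0400i → escape time 8
(row=3, col=0): c = -1.3000 + -0.3850i → escape time 7
(row=3, col=1): c = -1.0740 + -0.3850i → escape time 7
(row=3, col=2): c = -0.8480 + -0.3850i → escape time 7
(row=3, col=3): c = -0.6220 + -0.3850i → escape time 8
(row=3, col=4): c = -0.3960 + -0.3850i → escape time 8
(row=3, col=5): c = -0.1700 + -0.3850i → escape time 8
(row=4, col=0): c = -1.3000 + -0.8100i → escape time 3
(row=4, col=1): c = -1.0740 + -0.8100i → escape time 3
(row=4, col=2): c = -0.8480 + -0.8100i → escape time 4
(row=4, col=3): c = -0.6220 + -0.8100i → escape time 4
(row=4, col=4): c = -0.3960 + -0.8100i → escape time 6
(row=4, col=5): c = -0.1700 + -0.8100i → escape time 8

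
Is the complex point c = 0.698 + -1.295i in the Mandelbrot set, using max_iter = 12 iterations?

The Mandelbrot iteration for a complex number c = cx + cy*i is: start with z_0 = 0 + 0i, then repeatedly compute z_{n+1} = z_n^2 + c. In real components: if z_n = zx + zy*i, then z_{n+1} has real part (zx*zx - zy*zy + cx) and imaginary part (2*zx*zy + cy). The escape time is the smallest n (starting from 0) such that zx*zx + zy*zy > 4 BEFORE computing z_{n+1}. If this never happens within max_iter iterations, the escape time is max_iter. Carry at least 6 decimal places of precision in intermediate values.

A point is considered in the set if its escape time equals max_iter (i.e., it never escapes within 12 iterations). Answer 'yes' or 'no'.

z_0 = 0 + 0i, c = 0.6980 + -1.2950i
Iter 1: z = 0.6980 + -1.2950i, |z|^2 = 2.1642
Iter 2: z = -0.4918 + -3.1028i, |z|^2 = 9.8694
Escaped at iteration 2

Answer: no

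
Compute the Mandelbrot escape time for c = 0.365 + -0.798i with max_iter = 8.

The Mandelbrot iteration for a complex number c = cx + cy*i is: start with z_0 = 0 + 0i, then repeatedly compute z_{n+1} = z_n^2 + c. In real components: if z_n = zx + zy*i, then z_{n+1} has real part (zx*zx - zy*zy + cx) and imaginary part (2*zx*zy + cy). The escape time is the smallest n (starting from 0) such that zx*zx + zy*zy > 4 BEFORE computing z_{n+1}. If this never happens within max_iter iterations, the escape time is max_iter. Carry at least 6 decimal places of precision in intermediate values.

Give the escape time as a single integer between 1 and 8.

Answer: 4

Derivation:
z_0 = 0 + 0i, c = 0.3650 + -0.7980i
Iter 1: z = 0.3650 + -0.7980i, |z|^2 = 0.7700
Iter 2: z = -0.1386 + -1.3805i, |z|^2 = 1.9251
Iter 3: z = -1.5217 + -0.4154i, |z|^2 = 2.4881
Iter 4: z = 2.5080 + 0.4661i, |z|^2 = 6.5073
Escaped at iteration 4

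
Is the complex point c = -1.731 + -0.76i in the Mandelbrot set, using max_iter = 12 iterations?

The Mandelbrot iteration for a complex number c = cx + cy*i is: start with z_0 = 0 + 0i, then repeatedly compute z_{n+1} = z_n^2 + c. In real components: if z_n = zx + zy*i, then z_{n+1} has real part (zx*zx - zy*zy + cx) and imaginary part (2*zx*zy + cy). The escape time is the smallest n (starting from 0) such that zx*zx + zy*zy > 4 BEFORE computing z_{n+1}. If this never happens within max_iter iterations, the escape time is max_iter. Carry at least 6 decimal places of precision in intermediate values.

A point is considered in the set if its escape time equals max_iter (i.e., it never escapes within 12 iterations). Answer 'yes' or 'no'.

z_0 = 0 + 0i, c = -1.7310 + -0.7600i
Iter 1: z = -1.7310 + -0.7600i, |z|^2 = 3.5740
Iter 2: z = 0.6878 + 1.8711i, |z|^2 = 3.9741
Iter 3: z = -4.7591 + 1.8138i, |z|^2 = 25.9385
Escaped at iteration 3

Answer: no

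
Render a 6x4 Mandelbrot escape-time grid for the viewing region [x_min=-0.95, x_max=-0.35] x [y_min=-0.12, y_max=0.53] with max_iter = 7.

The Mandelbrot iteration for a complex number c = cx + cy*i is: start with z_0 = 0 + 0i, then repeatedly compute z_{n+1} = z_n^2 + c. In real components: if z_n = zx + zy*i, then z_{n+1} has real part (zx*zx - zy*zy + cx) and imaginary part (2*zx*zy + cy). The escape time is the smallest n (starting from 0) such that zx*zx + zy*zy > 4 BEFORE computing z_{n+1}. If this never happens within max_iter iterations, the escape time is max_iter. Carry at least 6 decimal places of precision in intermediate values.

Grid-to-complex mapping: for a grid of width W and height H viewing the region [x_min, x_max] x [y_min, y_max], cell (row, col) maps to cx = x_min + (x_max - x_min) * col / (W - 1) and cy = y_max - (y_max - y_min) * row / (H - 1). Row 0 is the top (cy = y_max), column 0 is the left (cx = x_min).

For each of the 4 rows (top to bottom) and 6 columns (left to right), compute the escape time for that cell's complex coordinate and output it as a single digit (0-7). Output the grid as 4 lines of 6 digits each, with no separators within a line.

(row=0, col=0): c = -0.9500 + 0.5300i → escape time 5
(row=0, col=1): c = -0.8300 + 0.5300i → escape time 6
(row=0, col=2): c = -0.7100 + 0.5300i → escape time 7
(row=0, col=3): c = -0.5900 + 0.5300i → escape time 7
(row=0, col=4): c = -0.4700 + 0.5300i → escape time 7
(row=0, col=5): c = -0.3500 + 0.5300i → escape time 7
(row=1, col=0): c = -0.9500 + 0.3133i → escape time 7
(row=1, col=1): c = -0.8300 + 0.3133i → escape time 7
(row=1, col=2): c = -0.7100 + 0.3133i → escape time 7
(row=1, col=3): c = -0.5900 + 0.3133i → escape time 7
(row=1, col=4): c = -0.4700 + 0.3133i → escape time 7
(row=1, col=5): c = -0.3500 + 0.3133i → escape time 7
(row=2, col=0): c = -0.9500 + 0.0967i → escape time 7
(row=2, col=1): c = -0.8300 + 0.0967i → escape time 7
(row=2, col=2): c = -0.7100 + 0.0967i → escape time 7
(row=2, col=3): c = -0.5900 + 0.0967i → escape time 7
(row=2, col=4): c = -0.4700 + 0.0967i → escape time 7
(row=2, col=5): c = -0.3500 + 0.0967i → escape time 7
(row=3, col=0): c = -0.9500 + -0.1200i → escape time 7
(row=3, col=1): c = -0.8300 + -0.1200i → escape time 7
(row=3, col=2): c = -0.7100 + -0.1200i → escape time 7
(row=3, col=3): c = -0.5900 + -0.1200i → escape time 7
(row=3, col=4): c = -0.4700 + -0.1200i → escape time 7
(row=3, col=5): c = -0.3500 + -0.1200i → escape time 7

Answer: 567777
777777
777777
777777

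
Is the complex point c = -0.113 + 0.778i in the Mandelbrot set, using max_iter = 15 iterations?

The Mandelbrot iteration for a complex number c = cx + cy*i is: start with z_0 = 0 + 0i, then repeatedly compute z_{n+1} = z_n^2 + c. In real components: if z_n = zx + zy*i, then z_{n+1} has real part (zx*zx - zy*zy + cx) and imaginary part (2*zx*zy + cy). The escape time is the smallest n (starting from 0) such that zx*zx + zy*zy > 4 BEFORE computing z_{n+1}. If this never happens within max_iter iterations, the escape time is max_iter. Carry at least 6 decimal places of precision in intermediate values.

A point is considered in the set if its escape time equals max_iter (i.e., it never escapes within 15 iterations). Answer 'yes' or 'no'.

Answer: yes

Derivation:
z_0 = 0 + 0i, c = -0.1130 + 0.7780i
Iter 1: z = -0.1130 + 0.7780i, |z|^2 = 0.6181
Iter 2: z = -0.7055 + 0.6022i, |z|^2 = 0.8604
Iter 3: z = 0.0221 + -0.0717i, |z|^2 = 0.0056
Iter 4: z = -0.1176 + 0.7748i, |z|^2 = 0.6142
Iter 5: z = -0.6995 + 0.5957i, |z|^2 = 0.8442
Iter 6: z = 0.0215 + -0.0554i, |z|^2 = 0.0035
Iter 7: z = -0.1156 + 0.7756i, |z|^2 = 0.6150
Iter 8: z = -0.7012 + 0.5987i, |z|^2 = 0.8501
Iter 9: z = 0.0203 + -0.0616i, |z|^2 = 0.0042
Iter 10: z = -0.1164 + 0.7755i, |z|^2 = 0.6149
Iter 11: z = -0.7009 + 0.5975i, |z|^2 = 0.8482
Iter 12: z = 0.0212 + -0.0595i, |z|^2 = 0.0040
Iter 13: z = -0.1161 + 0.7755i, |z|^2 = 0.6148
Iter 14: z = -0.7009 + 0.5979i, |z|^2 = 0.8488
Did not escape in 15 iterations → in set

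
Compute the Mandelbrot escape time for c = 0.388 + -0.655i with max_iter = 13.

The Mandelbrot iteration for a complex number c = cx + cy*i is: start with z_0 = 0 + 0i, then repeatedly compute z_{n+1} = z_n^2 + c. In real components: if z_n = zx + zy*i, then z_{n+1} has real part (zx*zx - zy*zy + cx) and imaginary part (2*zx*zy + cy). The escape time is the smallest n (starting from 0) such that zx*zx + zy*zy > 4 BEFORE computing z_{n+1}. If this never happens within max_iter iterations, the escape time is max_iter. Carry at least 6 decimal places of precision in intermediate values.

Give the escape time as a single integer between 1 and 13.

z_0 = 0 + 0i, c = 0.3880 + -0.6550i
Iter 1: z = 0.3880 + -0.6550i, |z|^2 = 0.5796
Iter 2: z = 0.1095 + -1.1633i, |z|^2 = 1.3652
Iter 3: z = -0.9532 + -0.9098i, |z|^2 = 1.7364
Iter 4: z = 0.4689 + 1.0795i, |z|^2 = 1.3852
Iter 5: z = -0.5574 + 0.3573i, |z|^2 = 0.4384
Iter 6: z = 0.5710 + -1.0534i, |z|^2 = 1.4357
Iter 7: z = -0.3956 + -1.8581i, |z|^2 = 3.6089
Iter 8: z = -2.9080 + 0.8150i, |z|^2 = 9.1206
Escaped at iteration 8

Answer: 8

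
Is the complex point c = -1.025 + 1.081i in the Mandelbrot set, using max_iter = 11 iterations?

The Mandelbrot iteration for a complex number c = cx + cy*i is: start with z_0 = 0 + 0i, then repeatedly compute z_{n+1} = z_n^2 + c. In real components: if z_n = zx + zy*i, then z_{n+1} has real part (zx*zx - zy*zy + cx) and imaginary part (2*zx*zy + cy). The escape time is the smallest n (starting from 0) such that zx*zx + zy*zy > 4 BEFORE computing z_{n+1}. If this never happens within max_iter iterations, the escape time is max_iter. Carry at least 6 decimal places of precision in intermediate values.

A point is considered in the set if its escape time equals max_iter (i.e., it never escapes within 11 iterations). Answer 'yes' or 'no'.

Answer: no

Derivation:
z_0 = 0 + 0i, c = -1.0250 + 1.0810i
Iter 1: z = -1.0250 + 1.0810i, |z|^2 = 2.2192
Iter 2: z = -1.1429 + -1.1350i, |z|^2 = 2.5946
Iter 3: z = -1.0070 + 3.6756i, |z|^2 = 14.5240
Escaped at iteration 3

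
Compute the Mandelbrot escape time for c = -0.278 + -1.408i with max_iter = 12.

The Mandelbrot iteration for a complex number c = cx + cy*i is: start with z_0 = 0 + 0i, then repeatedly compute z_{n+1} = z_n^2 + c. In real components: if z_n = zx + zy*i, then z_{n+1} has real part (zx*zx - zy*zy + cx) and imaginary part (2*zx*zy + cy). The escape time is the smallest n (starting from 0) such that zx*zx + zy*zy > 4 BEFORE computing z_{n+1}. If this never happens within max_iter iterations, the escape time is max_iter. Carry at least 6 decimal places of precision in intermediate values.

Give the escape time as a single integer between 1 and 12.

Answer: 2

Derivation:
z_0 = 0 + 0i, c = -0.2780 + -1.4080i
Iter 1: z = -0.2780 + -1.4080i, |z|^2 = 2.0597
Iter 2: z = -2.1832 + -0.6252i, |z|^2 = 5.1571
Escaped at iteration 2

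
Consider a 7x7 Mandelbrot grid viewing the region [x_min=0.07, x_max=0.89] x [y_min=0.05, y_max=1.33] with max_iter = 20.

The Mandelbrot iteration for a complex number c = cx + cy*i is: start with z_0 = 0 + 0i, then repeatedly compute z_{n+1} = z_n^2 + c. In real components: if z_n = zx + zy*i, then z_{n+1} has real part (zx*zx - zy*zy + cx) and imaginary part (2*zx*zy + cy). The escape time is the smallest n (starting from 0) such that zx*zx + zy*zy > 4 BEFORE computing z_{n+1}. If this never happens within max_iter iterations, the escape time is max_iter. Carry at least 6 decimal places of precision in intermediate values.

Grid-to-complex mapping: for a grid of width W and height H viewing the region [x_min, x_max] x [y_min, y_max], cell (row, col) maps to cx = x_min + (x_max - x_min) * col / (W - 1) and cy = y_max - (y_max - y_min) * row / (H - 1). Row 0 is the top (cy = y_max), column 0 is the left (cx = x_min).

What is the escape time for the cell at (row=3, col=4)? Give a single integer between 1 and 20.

Answer: 3

Derivation:
z_0 = 0 + 0i, c = 0.6167 + 0.6900i
Iter 1: z = 0.6167 + 0.6900i, |z|^2 = 0.8564
Iter 2: z = 0.5208 + 1.5410i, |z|^2 = 2.6460
Iter 3: z = -1.4867 + 2.2952i, |z|^2 = 7.4785
Escaped at iteration 3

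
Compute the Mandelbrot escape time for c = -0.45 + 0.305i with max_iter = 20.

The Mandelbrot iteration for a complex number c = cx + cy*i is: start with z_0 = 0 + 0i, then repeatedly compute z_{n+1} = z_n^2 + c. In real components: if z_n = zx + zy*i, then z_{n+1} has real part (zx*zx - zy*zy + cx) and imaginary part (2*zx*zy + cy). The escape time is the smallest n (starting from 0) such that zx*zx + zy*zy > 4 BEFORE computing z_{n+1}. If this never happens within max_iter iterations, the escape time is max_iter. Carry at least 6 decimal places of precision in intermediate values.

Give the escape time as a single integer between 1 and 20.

z_0 = 0 + 0i, c = -0.4500 + 0.3050i
Iter 1: z = -0.4500 + 0.3050i, |z|^2 = 0.2955
Iter 2: z = -0.3405 + 0.0305i, |z|^2 = 0.1169
Iter 3: z = -0.3350 + 0.2842i, |z|^2 = 0.1930
Iter 4: z = -0.4186 + 0.1146i, |z|^2 = 0.1883
Iter 5: z = -0.2879 + 0.2091i, |z|^2 = 0.1266
Iter 6: z = -0.4108 + 0.1846i, |z|^2 = 0.2028
Iter 7: z = -0.3153 + 0.1533i, |z|^2 = 0.1229
Iter 8: z = -0.3741 + 0.2083i, |z|^2 = 0.1833
Iter 9: z = -0.3535 + 0.1491i, |z|^2 = 0.1472
Iter 10: z = -0.3473 + 0.1996i, |z|^2 = 0.1605
Iter 11: z = -0.3692 + 0.1664i, |z|^2 = 0.1640
Iter 12: z = -0.3414 + 0.1821i, |z|^2 = 0.1497
Iter 13: z = -0.3666 + 0.1806i, |z|^2 = 0.1671
Iter 14: z = -0.3482 + 0.1725i, |z|^2 = 0.1510
Iter 15: z = -0.3585 + 0.1848i, |z|^2 = 0.1627
Iter 16: z = -0.3556 + 0.1725i, |z|^2 = 0.1562
Iter 17: z = -0.3533 + 0.1823i, |z|^2 = 0.1580
Iter 18: z = -0.3584 + 0.1762i, |z|^2 = 0.1595
Iter 19: z = -0.3526 + 0.1787i, |z|^2 = 0.1562

Answer: 20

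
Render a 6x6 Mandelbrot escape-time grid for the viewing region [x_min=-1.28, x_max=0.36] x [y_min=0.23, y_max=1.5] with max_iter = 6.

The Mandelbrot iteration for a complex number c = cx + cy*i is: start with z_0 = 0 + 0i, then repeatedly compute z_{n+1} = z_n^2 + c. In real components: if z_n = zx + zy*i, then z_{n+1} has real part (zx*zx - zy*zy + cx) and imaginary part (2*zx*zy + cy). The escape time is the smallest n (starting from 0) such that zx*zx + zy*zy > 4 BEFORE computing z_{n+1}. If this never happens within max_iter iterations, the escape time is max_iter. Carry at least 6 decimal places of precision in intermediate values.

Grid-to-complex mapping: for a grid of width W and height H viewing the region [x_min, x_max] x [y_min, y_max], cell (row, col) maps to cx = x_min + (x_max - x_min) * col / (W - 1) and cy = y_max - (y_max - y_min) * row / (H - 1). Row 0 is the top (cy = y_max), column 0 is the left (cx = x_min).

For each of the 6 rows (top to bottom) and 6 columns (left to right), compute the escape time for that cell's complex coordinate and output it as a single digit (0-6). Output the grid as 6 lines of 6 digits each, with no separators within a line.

Answer: 222222
233322
334563
345665
456666
666666

Derivation:
(row=0, col=0): c = -1.2800 + 1.5000i → escape time 2
(row=0, col=1): c = -0.9520 + 1.5000i → escape time 2
(row=0, col=2): c = -0.6240 + 1.5000i → escape time 2
(row=0, col=3): c = -0.2960 + 1.5000i → escape time 2
(row=0, col=4): c = 0.0320 + 1.5000i → escape time 2
(row=0, col=5): c = 0.3600 + 1.5000i → escape time 2
(row=1, col=0): c = -1.2800 + 1.2460i → escape time 2
(row=1, col=1): c = -0.9520 + 1.2460i → escape time 3
(row=1, col=2): c = -0.6240 + 1.2460i → escape time 3
(row=1, col=3): c = -0.2960 + 1.2460i → escape time 3
(row=1, col=4): c = 0.0320 + 1.2460i → escape time 2
(row=1, col=5): c = 0.3600 + 1.2460i → escape time 2
(row=2, col=0): c = -1.2800 + 0.9920i → escape time 3
(row=2, col=1): c = -0.9520 + 0.9920i → escape time 3
(row=2, col=2): c = -0.6240 + 0.9920i → escape time 4
(row=2, col=3): c = -0.2960 + 0.9920i → escape time 5
(row=2, col=4): c = 0.0320 + 0.9920i → escape time 6
(row=2, col=5): c = 0.3600 + 0.9920i → escape time 3
(row=3, col=0): c = -1.2800 + 0.7380i → escape time 3
(row=3, col=1): c = -0.9520 + 0.7380i → escape time 4
(row=3, col=2): c = -0.6240 + 0.7380i → escape time 5
(row=3, col=3): c = -0.2960 + 0.7380i → escape time 6
(row=3, col=4): c = 0.0320 + 0.7380i → escape time 6
(row=3, col=5): c = 0.3600 + 0.7380i → escape time 5
(row=4, col=0): c = -1.2800 + 0.4840i → escape time 4
(row=4, col=1): c = -0.9520 + 0.4840i → escape time 5
(row=4, col=2): c = -0.6240 + 0.4840i → escape time 6
(row=4, col=3): c = -0.2960 + 0.4840i → escape time 6
(row=4, col=4): c = 0.0320 + 0.4840i → escape time 6
(row=4, col=5): c = 0.3600 + 0.4840i → escape time 6
(row=5, col=0): c = -1.2800 + 0.2300i → escape time 6
(row=5, col=1): c = -0.9520 + 0.2300i → escape time 6
(row=5, col=2): c = -0.6240 + 0.2300i → escape time 6
(row=5, col=3): c = -0.2960 + 0.2300i → escape time 6
(row=5, col=4): c = 0.0320 + 0.2300i → escape time 6
(row=5, col=5): c = 0.3600 + 0.2300i → escape time 6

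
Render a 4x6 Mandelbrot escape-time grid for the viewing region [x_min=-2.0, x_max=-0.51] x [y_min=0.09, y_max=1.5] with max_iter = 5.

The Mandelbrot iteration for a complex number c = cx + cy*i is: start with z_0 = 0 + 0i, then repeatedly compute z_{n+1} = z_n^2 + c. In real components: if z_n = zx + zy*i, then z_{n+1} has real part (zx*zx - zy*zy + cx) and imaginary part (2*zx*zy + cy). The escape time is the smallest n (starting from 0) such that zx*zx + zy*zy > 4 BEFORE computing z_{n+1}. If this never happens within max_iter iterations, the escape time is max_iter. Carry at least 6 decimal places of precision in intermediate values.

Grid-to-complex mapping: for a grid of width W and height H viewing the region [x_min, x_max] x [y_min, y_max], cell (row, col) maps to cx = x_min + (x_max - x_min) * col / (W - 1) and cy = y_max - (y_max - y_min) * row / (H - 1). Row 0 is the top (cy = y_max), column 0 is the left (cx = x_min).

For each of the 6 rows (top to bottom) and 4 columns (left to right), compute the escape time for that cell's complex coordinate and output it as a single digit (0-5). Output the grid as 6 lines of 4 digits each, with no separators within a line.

(row=0, col=0): c = -2.0000 + 1.5000i → escape time 1
(row=0, col=1): c = -1.5033 + 1.5000i → escape time 1
(row=0, col=2): c = -1.0067 + 1.5000i → escape time 2
(row=0, col=3): c = -0.5100 + 1.5000i → escape time 2
(row=1, col=0): c = -2.0000 + 1.2180i → escape time 1
(row=1, col=1): c = -1.5033 + 1.2180i → escape time 2
(row=1, col=2): c = -1.0067 + 1.2180i → escape time 3
(row=1, col=3): c = -0.5100 + 1.2180i → escape time 3
(row=2, col=0): c = -2.0000 + 0.9360i → escape time 1
(row=2, col=1): c = -1.5033 + 0.9360i → escape time 3
(row=2, col=2): c = -1.0067 + 0.9360i → escape time 3
(row=2, col=3): c = -0.5100 + 0.9360i → escape time 4
(row=3, col=0): c = -2.0000 + 0.6540i → escape time 1
(row=3, col=1): c = -1.5033 + 0.6540i → escape time 3
(row=3, col=2): c = -1.0067 + 0.6540i → escape time 4
(row=3, col=3): c = -0.5100 + 0.6540i → escape time 5
(row=4, col=0): c = -2.0000 + 0.3720i → escape time 1
(row=4, col=1): c = -1.5033 + 0.3720i → escape time 4
(row=4, col=2): c = -1.0067 + 0.3720i → escape time 5
(row=4, col=3): c = -0.5100 + 0.3720i → escape time 5
(row=5, col=0): c = -2.0000 + 0.0900i → escape time 1
(row=5, col=1): c = -1.5033 + 0.0900i → escape time 5
(row=5, col=2): c = -1.0067 + 0.0900i → escape time 5
(row=5, col=3): c = -0.5100 + 0.0900i → escape time 5

Answer: 1122
1233
1334
1345
1455
1555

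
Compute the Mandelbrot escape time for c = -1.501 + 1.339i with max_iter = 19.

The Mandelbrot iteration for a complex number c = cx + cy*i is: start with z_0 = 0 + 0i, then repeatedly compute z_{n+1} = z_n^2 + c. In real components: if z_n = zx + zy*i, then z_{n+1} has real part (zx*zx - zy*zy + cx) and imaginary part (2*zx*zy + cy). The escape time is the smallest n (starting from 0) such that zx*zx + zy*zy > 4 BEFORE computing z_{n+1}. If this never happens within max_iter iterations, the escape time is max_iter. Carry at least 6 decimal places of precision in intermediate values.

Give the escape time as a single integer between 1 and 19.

z_0 = 0 + 0i, c = -1.5010 + 1.3390i
Iter 1: z = -1.5010 + 1.3390i, |z|^2 = 4.0459
Escaped at iteration 1

Answer: 1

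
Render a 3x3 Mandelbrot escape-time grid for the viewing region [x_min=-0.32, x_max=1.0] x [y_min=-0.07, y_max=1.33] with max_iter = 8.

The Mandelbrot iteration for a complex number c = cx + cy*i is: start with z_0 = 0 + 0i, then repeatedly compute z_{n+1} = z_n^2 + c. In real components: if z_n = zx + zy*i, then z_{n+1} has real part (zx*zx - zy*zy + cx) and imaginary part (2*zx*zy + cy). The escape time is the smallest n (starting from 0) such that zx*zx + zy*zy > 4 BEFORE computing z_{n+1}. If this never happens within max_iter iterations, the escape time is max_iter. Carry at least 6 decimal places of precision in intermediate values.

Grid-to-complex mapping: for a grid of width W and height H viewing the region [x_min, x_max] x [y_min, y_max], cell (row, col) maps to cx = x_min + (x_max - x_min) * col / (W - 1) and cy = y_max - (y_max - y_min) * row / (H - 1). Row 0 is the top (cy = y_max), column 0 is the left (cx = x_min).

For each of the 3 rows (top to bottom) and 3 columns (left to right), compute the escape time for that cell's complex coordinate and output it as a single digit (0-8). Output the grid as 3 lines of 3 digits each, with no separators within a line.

(row=0, col=0): c = -0.3200 + 1.3300i → escape time 2
(row=0, col=1): c = 0.3400 + 1.3300i → escape time 2
(row=0, col=2): c = 1.0000 + 1.3300i → escape time 2
(row=1, col=0): c = -0.3200 + 0.6300i → escape time 8
(row=1, col=1): c = 0.3400 + 0.6300i → escape time 8
(row=1, col=2): c = 1.0000 + 0.6300i → escape time 2
(row=2, col=0): c = -0.3200 + -0.0700i → escape time 8
(row=2, col=1): c = 0.3400 + -0.0700i → escape time 8
(row=2, col=2): c = 1.0000 + -0.0700i → escape time 2

Answer: 222
882
882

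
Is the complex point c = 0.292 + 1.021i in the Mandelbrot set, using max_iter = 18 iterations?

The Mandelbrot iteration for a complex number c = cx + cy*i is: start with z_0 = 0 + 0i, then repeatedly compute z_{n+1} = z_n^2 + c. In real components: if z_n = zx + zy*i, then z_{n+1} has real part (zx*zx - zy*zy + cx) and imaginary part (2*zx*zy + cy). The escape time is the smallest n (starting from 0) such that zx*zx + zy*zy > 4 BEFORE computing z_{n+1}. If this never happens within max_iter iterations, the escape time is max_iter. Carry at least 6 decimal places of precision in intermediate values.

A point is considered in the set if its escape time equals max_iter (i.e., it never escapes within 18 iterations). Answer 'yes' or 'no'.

Answer: no

Derivation:
z_0 = 0 + 0i, c = 0.2920 + 1.0210i
Iter 1: z = 0.2920 + 1.0210i, |z|^2 = 1.1277
Iter 2: z = -0.6652 + 1.6173i, |z|^2 = 3.0580
Iter 3: z = -1.8811 + -1.1305i, |z|^2 = 4.8166
Escaped at iteration 3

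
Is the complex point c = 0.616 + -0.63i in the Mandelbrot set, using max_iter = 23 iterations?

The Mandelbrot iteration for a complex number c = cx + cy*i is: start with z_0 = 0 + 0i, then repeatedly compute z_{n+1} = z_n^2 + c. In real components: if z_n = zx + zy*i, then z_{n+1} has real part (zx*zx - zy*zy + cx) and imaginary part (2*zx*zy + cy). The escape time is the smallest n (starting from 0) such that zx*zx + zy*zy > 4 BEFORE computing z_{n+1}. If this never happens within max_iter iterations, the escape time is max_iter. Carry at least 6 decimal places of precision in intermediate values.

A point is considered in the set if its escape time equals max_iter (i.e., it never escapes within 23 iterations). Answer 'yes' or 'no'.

Answer: no

Derivation:
z_0 = 0 + 0i, c = 0.6160 + -0.6300i
Iter 1: z = 0.6160 + -0.6300i, |z|^2 = 0.7764
Iter 2: z = 0.5986 + -1.4062i, |z|^2 = 2.3356
Iter 3: z = -1.0030 + -2.3133i, |z|^2 = 6.3575
Escaped at iteration 3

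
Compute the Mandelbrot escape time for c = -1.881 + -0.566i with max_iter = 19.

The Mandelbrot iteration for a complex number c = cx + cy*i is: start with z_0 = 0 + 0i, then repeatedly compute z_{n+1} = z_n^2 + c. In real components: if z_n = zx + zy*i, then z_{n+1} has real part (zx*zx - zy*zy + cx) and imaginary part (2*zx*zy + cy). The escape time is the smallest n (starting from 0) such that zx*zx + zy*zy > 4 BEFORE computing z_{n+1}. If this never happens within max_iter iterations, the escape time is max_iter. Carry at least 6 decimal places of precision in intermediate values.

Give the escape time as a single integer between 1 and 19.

z_0 = 0 + 0i, c = -1.8810 + -0.5660i
Iter 1: z = -1.8810 + -0.5660i, |z|^2 = 3.8585
Iter 2: z = 1.3368 + 1.5633i, |z|^2 = 4.2309
Escaped at iteration 2

Answer: 2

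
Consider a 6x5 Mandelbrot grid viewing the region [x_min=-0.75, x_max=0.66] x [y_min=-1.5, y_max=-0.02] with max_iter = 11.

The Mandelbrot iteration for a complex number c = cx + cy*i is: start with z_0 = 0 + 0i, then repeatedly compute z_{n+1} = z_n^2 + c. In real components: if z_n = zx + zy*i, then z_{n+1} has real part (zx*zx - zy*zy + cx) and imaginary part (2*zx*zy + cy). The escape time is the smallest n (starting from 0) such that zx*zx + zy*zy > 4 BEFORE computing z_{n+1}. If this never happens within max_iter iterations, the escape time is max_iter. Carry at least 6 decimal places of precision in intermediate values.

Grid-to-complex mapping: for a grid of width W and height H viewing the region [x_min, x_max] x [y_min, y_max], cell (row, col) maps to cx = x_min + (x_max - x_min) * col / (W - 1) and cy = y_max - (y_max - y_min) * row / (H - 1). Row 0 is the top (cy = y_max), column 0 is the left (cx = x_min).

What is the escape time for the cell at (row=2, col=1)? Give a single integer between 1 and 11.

Answer: 6

Derivation:
z_0 = 0 + 0i, c = -0.4680 + -0.7600i
Iter 1: z = -0.4680 + -0.7600i, |z|^2 = 0.7966
Iter 2: z = -0.8266 + -0.0486i, |z|^2 = 0.6856
Iter 3: z = 0.2129 + -0.6796i, |z|^2 = 0.5072
Iter 4: z = -0.8845 + -1.0493i, |z|^2 = 1.8835
Iter 5: z = -0.7867 + 1.0963i, |z|^2 = 1.8208
Iter 6: z = -1.0511 + -2.4849i, |z|^2 = 7.2793
Escaped at iteration 6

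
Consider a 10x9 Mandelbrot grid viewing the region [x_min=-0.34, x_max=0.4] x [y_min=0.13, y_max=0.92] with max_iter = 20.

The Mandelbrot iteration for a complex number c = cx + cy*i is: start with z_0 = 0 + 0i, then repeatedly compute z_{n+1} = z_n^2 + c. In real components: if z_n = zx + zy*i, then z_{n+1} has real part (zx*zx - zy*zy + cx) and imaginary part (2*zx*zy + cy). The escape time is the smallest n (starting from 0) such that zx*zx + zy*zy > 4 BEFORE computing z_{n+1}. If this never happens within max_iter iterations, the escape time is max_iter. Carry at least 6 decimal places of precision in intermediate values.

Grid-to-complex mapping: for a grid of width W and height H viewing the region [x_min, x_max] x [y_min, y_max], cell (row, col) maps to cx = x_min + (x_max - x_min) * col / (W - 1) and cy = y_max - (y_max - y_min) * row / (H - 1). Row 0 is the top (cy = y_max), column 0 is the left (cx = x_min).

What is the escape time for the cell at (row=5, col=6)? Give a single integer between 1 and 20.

Answer: 20

Derivation:
z_0 = 0 + 0i, c = 0.1533 + 0.4263i
Iter 1: z = 0.1533 + 0.4263i, |z|^2 = 0.2052
Iter 2: z = -0.0048 + 0.5570i, |z|^2 = 0.3102
Iter 3: z = -0.1569 + 0.4209i, |z|^2 = 0.2017
Iter 4: z = 0.0008 + 0.2942i, |z|^2 = 0.0866
Iter 5: z = 0.0668 + 0.4267i, |z|^2 = 0.1866
Iter 6: z = -0.0243 + 0.4832i, |z|^2 = 0.2341
Iter 7: z = -0.0796 + 0.4028i, |z|^2 = 0.1685
Iter 8: z = -0.0025 + 0.3621i, |z|^2 = 0.1312
Iter 9: z = 0.0222 + 0.4244i, |z|^2 = 0.1806
Iter 10: z = -0.0263 + 0.4451i, |z|^2 = 0.1988
Iter 11: z = -0.0441 + 0.4028i, |z|^2 = 0.1642
Iter 12: z = -0.0070 + 0.3907i, |z|^2 = 0.1527
Iter 13: z = 0.0007 + 0.4208i, |z|^2 = 0.1771
Iter 14: z = -0.0237 + 0.4268i, |z|^2 = 0.1828
Iter 15: z = -0.0283 + 0.4060i, |z|^2 = 0.1656
Iter 16: z = -0.0107 + 0.4033i, |z|^2 = 0.1627
Iter 17: z = -0.0092 + 0.4176i, |z|^2 = 0.1745
Iter 18: z = -0.0210 + 0.4186i, |z|^2 = 0.1757
Iter 19: z = -0.0214 + 0.4087i, |z|^2 = 0.1675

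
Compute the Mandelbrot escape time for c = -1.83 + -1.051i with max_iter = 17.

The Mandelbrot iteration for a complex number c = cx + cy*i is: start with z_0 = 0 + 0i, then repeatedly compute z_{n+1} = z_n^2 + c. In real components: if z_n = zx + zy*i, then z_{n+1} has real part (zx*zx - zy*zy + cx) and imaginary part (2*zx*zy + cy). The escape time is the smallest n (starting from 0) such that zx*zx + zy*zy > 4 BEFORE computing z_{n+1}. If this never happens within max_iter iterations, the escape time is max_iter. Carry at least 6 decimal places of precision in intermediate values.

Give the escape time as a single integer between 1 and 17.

z_0 = 0 + 0i, c = -1.8300 + -1.0510i
Iter 1: z = -1.8300 + -1.0510i, |z|^2 = 4.4535
Escaped at iteration 1

Answer: 1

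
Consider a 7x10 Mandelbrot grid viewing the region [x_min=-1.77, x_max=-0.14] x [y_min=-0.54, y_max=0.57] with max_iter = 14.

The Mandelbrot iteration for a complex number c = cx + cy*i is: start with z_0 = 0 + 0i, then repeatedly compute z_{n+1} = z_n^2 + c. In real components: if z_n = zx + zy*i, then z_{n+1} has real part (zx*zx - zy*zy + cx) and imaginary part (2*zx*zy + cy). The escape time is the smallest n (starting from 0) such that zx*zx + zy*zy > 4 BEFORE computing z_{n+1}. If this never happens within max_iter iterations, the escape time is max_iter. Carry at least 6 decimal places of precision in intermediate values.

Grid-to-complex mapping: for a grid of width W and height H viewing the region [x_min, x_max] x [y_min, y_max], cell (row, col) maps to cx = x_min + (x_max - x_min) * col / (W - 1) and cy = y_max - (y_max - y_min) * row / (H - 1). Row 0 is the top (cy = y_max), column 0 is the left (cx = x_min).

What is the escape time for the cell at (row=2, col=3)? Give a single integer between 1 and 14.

z_0 = 0 + 0i, c = -0.9550 + 0.3233i
Iter 1: z = -0.9550 + 0.3233i, |z|^2 = 1.0166
Iter 2: z = -0.1475 + -0.2942i, |z|^2 = 0.1083
Iter 3: z = -1.0198 + 0.4101i, |z|^2 = 1.2082
Iter 4: z = -0.0832 + -0.5132i, |z|^2 = 0.2703
Iter 5: z = -1.2115 + 0.4087i, |z|^2 = 1.6347
Iter 6: z = 0.3456 + -0.6670i, |z|^2 = 0.5643
Iter 7: z = -1.2805 + -0.1376i, |z|^2 = 1.6585
Iter 8: z = 0.6656 + 0.6758i, |z|^2 = 0.8998
Iter 9: z = -0.9687 + 1.2231i, |z|^2 = 2.4342
Iter 10: z = -1.5126 + -2.0461i, |z|^2 = 6.4744
Escaped at iteration 10

Answer: 10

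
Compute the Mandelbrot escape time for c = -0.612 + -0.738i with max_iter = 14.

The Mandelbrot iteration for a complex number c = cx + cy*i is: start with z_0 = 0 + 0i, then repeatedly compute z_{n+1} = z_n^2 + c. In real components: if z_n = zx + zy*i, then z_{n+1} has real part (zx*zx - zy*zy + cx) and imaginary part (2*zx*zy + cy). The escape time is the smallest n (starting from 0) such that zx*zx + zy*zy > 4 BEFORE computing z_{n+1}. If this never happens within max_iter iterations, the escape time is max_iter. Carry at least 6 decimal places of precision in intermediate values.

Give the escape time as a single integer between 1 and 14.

z_0 = 0 + 0i, c = -0.6120 + -0.7380i
Iter 1: z = -0.6120 + -0.7380i, |z|^2 = 0.9192
Iter 2: z = -0.7821 + 0.1653i, |z|^2 = 0.6390
Iter 3: z = -0.0276 + -0.9966i, |z|^2 = 0.9939
Iter 4: z = -1.6044 + -0.6829i, |z|^2 = 3.0405
Iter 5: z = 1.4958 + 1.4533i, |z|^2 = 4.3494
Escaped at iteration 5

Answer: 5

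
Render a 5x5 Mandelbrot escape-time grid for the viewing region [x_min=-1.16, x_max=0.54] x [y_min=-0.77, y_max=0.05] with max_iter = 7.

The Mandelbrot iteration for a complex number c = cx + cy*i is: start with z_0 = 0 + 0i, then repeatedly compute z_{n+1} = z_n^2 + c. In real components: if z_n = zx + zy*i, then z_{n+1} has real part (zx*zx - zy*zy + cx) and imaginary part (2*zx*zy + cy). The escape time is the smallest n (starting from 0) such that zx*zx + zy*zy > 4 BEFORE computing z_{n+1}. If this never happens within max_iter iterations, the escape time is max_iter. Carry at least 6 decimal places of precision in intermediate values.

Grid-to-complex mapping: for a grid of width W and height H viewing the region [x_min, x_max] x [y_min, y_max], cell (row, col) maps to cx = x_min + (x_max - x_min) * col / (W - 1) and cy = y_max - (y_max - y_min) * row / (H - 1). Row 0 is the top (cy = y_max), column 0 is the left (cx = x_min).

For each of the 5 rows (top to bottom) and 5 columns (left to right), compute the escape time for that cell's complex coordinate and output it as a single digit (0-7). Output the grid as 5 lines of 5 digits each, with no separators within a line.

Answer: 77774
77774
77774
46774
34763

Derivation:
(row=0, col=0): c = -1.1600 + 0.0500i → escape time 7
(row=0, col=1): c = -0.7350 + 0.0500i → escape time 7
(row=0, col=2): c = -0.3100 + 0.0500i → escape time 7
(row=0, col=3): c = 0.1150 + 0.0500i → escape time 7
(row=0, col=4): c = 0.5400 + 0.0500i → escape time 4
(row=1, col=0): c = -1.1600 + -0.1550i → escape time 7
(row=1, col=1): c = -0.7350 + -0.1550i → escape time 7
(row=1, col=2): c = -0.3100 + -0.1550i → escape time 7
(row=1, col=3): c = 0.1150 + -0.1550i → escape time 7
(row=1, col=4): c = 0.5400 + -0.1550i → escape time 4
(row=2, col=0): c = -1.1600 + -0.3600i → escape time 7
(row=2, col=1): c = -0.7350 + -0.3600i → escape time 7
(row=2, col=2): c = -0.3100 + -0.3600i → escape time 7
(row=2, col=3): c = 0.1150 + -0.3600i → escape time 7
(row=2, col=4): c = 0.5400 + -0.3600i → escape time 4
(row=3, col=0): c = -1.1600 + -0.5650i → escape time 4
(row=3, col=1): c = -0.7350 + -0.5650i → escape time 6
(row=3, col=2): c = -0.3100 + -0.5650i → escape time 7
(row=3, col=3): c = 0.1150 + -0.5650i → escape time 7
(row=3, col=4): c = 0.5400 + -0.5650i → escape time 4
(row=4, col=0): c = -1.1600 + -0.7700i → escape time 3
(row=4, col=1): c = -0.7350 + -0.7700i → escape time 4
(row=4, col=2): c = -0.3100 + -0.7700i → escape time 7
(row=4, col=3): c = 0.1150 + -0.7700i → escape time 6
(row=4, col=4): c = 0.5400 + -0.7700i → escape time 3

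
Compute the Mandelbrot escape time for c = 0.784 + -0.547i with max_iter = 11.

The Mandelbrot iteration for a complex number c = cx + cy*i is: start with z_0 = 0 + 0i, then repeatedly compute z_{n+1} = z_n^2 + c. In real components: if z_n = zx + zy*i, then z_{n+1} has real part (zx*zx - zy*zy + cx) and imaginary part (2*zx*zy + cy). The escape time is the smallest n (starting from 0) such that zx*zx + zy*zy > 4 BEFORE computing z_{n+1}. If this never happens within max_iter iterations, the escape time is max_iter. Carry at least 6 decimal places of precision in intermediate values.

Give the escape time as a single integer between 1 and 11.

Answer: 3

Derivation:
z_0 = 0 + 0i, c = 0.7840 + -0.5470i
Iter 1: z = 0.7840 + -0.5470i, |z|^2 = 0.9139
Iter 2: z = 1.0994 + -1.4047i, |z|^2 = 3.1820
Iter 3: z = 0.0196 + -3.6358i, |z|^2 = 13.2193
Escaped at iteration 3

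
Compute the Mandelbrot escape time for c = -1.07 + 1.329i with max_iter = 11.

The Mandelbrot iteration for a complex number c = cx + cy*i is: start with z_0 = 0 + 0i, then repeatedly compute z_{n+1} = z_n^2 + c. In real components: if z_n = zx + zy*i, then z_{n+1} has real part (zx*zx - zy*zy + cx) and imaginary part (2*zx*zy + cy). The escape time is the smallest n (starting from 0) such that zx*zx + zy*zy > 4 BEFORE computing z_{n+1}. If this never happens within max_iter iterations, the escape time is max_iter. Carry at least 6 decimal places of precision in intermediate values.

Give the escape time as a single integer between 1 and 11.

Answer: 2

Derivation:
z_0 = 0 + 0i, c = -1.0700 + 1.3290i
Iter 1: z = -1.0700 + 1.3290i, |z|^2 = 2.9111
Iter 2: z = -1.6913 + -1.5151i, |z|^2 = 5.1560
Escaped at iteration 2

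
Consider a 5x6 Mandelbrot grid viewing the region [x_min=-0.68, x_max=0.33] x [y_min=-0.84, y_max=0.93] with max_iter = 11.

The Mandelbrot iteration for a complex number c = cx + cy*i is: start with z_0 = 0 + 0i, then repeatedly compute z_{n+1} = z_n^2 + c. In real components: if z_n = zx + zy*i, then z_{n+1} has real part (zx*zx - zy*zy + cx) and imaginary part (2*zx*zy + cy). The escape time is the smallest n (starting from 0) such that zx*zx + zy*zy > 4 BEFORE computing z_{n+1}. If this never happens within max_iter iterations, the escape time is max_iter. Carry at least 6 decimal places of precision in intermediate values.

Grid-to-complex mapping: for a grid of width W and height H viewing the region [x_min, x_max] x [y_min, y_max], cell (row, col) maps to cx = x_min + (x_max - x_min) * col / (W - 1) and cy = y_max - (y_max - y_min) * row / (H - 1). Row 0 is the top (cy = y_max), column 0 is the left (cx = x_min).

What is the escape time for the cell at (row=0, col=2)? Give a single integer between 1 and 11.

Answer: 9

Derivation:
z_0 = 0 + 0i, c = -0.1750 + 0.9300i
Iter 1: z = -0.1750 + 0.9300i, |z|^2 = 0.8955
Iter 2: z = -1.0093 + 0.6045i, |z|^2 = 1.3841
Iter 3: z = 0.4782 + -0.2902i, |z|^2 = 0.3129
Iter 4: z = -0.0305 + 0.6524i, |z|^2 = 0.4266
Iter 5: z = -0.5997 + 0.8902i, |z|^2 = 1.1521
Iter 6: z = -0.6077 + -0.1377i, |z|^2 = 0.3883
Iter 7: z = 0.1753 + 1.0974i, |z|^2 = 1.2350
Iter 8: z = -1.3485 + 1.3148i, |z|^2 = 3.5472
Iter 9: z = -0.0853 + -2.6161i, |z|^2 = 6.8510
Escaped at iteration 9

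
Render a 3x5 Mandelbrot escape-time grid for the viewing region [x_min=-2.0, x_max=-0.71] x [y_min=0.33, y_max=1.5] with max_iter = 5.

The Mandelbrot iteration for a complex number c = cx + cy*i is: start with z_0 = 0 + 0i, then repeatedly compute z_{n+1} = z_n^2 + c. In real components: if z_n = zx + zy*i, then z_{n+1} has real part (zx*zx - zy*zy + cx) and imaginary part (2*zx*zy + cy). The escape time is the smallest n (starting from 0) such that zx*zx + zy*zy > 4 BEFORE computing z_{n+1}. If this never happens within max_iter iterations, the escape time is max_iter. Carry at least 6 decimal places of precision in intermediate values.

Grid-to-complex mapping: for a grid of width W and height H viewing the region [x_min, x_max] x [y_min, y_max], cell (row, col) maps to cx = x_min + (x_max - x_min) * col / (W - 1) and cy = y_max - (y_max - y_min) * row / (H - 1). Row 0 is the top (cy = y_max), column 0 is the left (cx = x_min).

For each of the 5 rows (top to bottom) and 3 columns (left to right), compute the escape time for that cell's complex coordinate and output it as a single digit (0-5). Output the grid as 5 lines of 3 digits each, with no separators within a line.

(row=0, col=0): c = -2.0000 + 1.5000i → escape time 1
(row=0, col=1): c = -1.3550 + 1.5000i → escape time 1
(row=0, col=2): c = -0.7100 + 1.5000i → escape time 2
(row=1, col=0): c = -2.0000 + 1.2075i → escape time 1
(row=1, col=1): c = -1.3550 + 1.2075i → escape time 2
(row=1, col=2): c = -0.7100 + 1.2075i → escape time 3
(row=2, col=0): c = -2.0000 + 0.9150i → escape time 1
(row=2, col=1): c = -1.3550 + 0.9150i → escape time 3
(row=2, col=2): c = -0.7100 + 0.9150i → escape time 4
(row=3, col=0): c = -2.0000 + 0.6225i → escape time 1
(row=3, col=1): c = -1.3550 + 0.6225i → escape time 3
(row=3, col=2): c = -0.7100 + 0.6225i → escape time 5
(row=4, col=0): c = -2.0000 + 0.3300i → escape time 1
(row=4, col=1): c = -1.3550 + 0.3300i → escape time 5
(row=4, col=2): c = -0.7100 + 0.3300i → escape time 5

Answer: 112
123
134
135
155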